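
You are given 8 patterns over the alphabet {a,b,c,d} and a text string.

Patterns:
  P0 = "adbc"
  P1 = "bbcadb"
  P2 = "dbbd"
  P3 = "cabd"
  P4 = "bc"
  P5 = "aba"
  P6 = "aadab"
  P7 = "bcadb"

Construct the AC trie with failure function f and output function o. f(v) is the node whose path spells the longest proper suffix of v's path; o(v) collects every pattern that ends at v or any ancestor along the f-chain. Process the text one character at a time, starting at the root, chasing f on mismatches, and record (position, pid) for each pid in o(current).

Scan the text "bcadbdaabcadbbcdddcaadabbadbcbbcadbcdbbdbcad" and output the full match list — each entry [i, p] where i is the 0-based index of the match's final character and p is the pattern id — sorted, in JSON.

Build:
Trie nodes:
  n0 'ε': a→1 b→5 c→15 d→11
  n1 'a': a→22 b→20 d→2
  n2 'ad': b→3
  n3 'adb': c→4
  n4 'adbc': ·  ←P0
  n5 'b': b→6 c→19
  n6 'bb': c→7
  n7 'bbc': a→8
  n8 'bbca': d→9
  n9 'bbcad': b→10
  n10 'bbcadb': ·  ←P1
  n11 'd': b→12
  n12 'db': b→13
  n13 'dbb': d→14
  n14 'dbbd': ·  ←P2
  n15 'c': a→16
  n16 'ca': b→17
  n17 'cab': d→18
  n18 'cabd': ·  ←P3
  n19 'bc': a→26  ←P4
  n20 'ab': a→21
  n21 'aba': ·  ←P5
  n22 'aa': d→23
  n23 'aad': a→24
  n24 'aada': b→25
  n25 'aadab': ·  ←P6
  n26 'bca': d→27
  n27 'bcad': b→28
  n28 'bcadb': ·  ←P7

BFS fail/out derivation:
  fail(1) 'a': from fail(0)=0 chase 'a': 0 ⇒ 0;  out=∅∪out(0)=∅
  fail(5) 'b': from fail(0)=0 chase 'b': 0 ⇒ 0;  out=∅∪out(0)=∅
  fail(11) 'd': from fail(0)=0 chase 'd': 0 ⇒ 0;  out=∅∪out(0)=∅
  fail(15) 'c': from fail(0)=0 chase 'c': 0 ⇒ 0;  out=∅∪out(0)=∅
  fail(2) 'ad': from fail(1)=0 chase 'd': 0 ⇒ 11;  out=∅∪out(11)=∅
  fail(6) 'bb': from fail(5)=0 chase 'b': 0 ⇒ 5;  out=∅∪out(5)=∅
  fail(12) 'db': from fail(11)=0 chase 'b': 0 ⇒ 5;  out=∅∪out(5)=∅
  fail(16) 'ca': from fail(15)=0 chase 'a': 0 ⇒ 1;  out=∅∪out(1)=∅
  fail(19) 'bc': from fail(5)=0 chase 'c': 0 ⇒ 15;  out={4}∪out(15)={4}
  fail(20) 'ab': from fail(1)=0 chase 'b': 0 ⇒ 5;  out=∅∪out(5)=∅
  fail(22) 'aa': from fail(1)=0 chase 'a': 0 ⇒ 1;  out=∅∪out(1)=∅
  fail(3) 'adb': from fail(2)=11 chase 'b': 11 ⇒ 12;  out=∅∪out(12)=∅
  fail(7) 'bbc': from fail(6)=5 chase 'c': 5 ⇒ 19;  out=∅∪out(19)={4}
  fail(13) 'dbb': from fail(12)=5 chase 'b': 5 ⇒ 6;  out=∅∪out(6)=∅
  fail(17) 'cab': from fail(16)=1 chase 'b': 1 ⇒ 20;  out=∅∪out(20)=∅
  fail(21) 'aba': from fail(20)=5 chase 'a': 5→0 ⇒ 1;  out={5}∪out(1)={5}
  fail(23) 'aad': from fail(22)=1 chase 'd': 1 ⇒ 2;  out=∅∪out(2)=∅
  fail(26) 'bca': from fail(19)=15 chase 'a': 15 ⇒ 16;  out=∅∪out(16)=∅
  fail(4) 'adbc': from fail(3)=12 chase 'c': 12→5 ⇒ 19;  out={0}∪out(19)={0,4}
  fail(8) 'bbca': from fail(7)=19 chase 'a': 19 ⇒ 26;  out=∅∪out(26)=∅
  fail(14) 'dbbd': from fail(13)=6 chase 'd': 6→5→0 ⇒ 11;  out={2}∪out(11)={2}
  fail(18) 'cabd': from fail(17)=20 chase 'd': 20→5→0 ⇒ 11;  out={3}∪out(11)={3}
  fail(24) 'aada': from fail(23)=2 chase 'a': 2→11→0 ⇒ 1;  out=∅∪out(1)=∅
  fail(27) 'bcad': from fail(26)=16 chase 'd': 16→1 ⇒ 2;  out=∅∪out(2)=∅
  fail(9) 'bbcad': from fail(8)=26 chase 'd': 26 ⇒ 27;  out=∅∪out(27)=∅
  fail(25) 'aadab': from fail(24)=1 chase 'b': 1 ⇒ 20;  out={6}∪out(20)={6}
  fail(28) 'bcadb': from fail(27)=2 chase 'b': 2 ⇒ 3;  out={7}∪out(3)={7}
  fail(10) 'bbcadb': from fail(9)=27 chase 'b': 27 ⇒ 28;  out={1}∪out(28)={1,7}

Run:
pos 0 'b': at 5
pos 1 'c': at 19  emit P4@[0:1]
pos 2 'a': at 26
pos 3 'd': at 27
pos 4 'b': at 28  emit P7@[0:4]
pos 5 'd': at 11 (fail-walked)
pos 6 'a': at 1 (fail-walked)
pos 7 'a': at 22
pos 8 'b': at 20 (fail-walked)
pos 9 'c': at 19 (fail-walked)  emit P4@[8:9]
pos 10 'a': at 26
pos 11 'd': at 27
pos 12 'b': at 28  emit P7@[8:12]
pos 13 'b': at 13 (fail-walked)
pos 14 'c': at 7 (fail-walked)  emit P4@[13:14]
pos 15 'd': at 11 (fail-walked)
pos 16 'd': at 11 (fail-walked)
pos 17 'd': at 11 (fail-walked)
pos 18 'c': at 15 (fail-walked)
pos 19 'a': at 16
pos 20 'a': at 22 (fail-walked)
pos 21 'd': at 23
pos 22 'a': at 24
pos 23 'b': at 25  emit P6@[19:23]
pos 24 'b': at 6 (fail-walked)
pos 25 'a': at 1 (fail-walked)
pos 26 'd': at 2
pos 27 'b': at 3
pos 28 'c': at 4  emit P0@[25:28],P4@[27:28]
pos 29 'b': at 5 (fail-walked)
pos 30 'b': at 6
pos 31 'c': at 7  emit P4@[30:31]
pos 32 'a': at 8
pos 33 'd': at 9
pos 34 'b': at 10  emit P1@[29:34],P7@[30:34]
pos 35 'c': at 4 (fail-walked)  emit P0@[32:35],P4@[34:35]
pos 36 'd': at 11 (fail-walked)
pos 37 'b': at 12
pos 38 'b': at 13
pos 39 'd': at 14  emit P2@[36:39]
pos 40 'b': at 12 (fail-walked)
pos 41 'c': at 19 (fail-walked)  emit P4@[40:41]
pos 42 'a': at 26
pos 43 'd': at 27

Result: [[1,4],[4,7],[9,4],[12,7],[14,4],[23,6],[28,0],[28,4],[31,4],[34,1],[34,7],[35,0],[35,4],[39,2],[41,4]]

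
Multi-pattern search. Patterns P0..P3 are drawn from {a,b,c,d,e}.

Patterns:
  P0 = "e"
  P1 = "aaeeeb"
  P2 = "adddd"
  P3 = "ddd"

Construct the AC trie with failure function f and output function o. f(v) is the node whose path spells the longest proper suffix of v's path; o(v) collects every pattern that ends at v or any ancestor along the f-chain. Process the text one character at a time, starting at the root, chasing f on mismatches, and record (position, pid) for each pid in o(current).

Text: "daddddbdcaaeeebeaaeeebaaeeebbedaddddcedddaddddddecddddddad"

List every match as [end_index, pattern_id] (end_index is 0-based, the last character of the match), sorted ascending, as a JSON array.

Build:
Trie nodes:
  n0 'ε': a→2 d→12 e→1
  n1 'e': ·  [P0 ends]
  n2 'a': a→3 d→8
  n3 'aa': e→4
  n4 'aae': e→5
  n5 'aaee': e→6
  n6 'aaeee': b→7
  n7 'aaeeeb': ·  [P1 ends]
  n8 'ad': d→9
  n9 'add': d→10
  n10 'addd': d→11
  n11 'adddd': ·  [P2 ends]
  n12 'd': d→13
  n13 'dd': d→14
  n14 'ddd': ·  [P3 ends]

Failure links (BFS by depth):
  fail(1) 'e': from fail(0)=0 chase 'e': 0 ⇒ 0;  out={0}∪out(0)={0}
  fail(2) 'a': from fail(0)=0 chase 'a': 0 ⇒ 0;  out=∅∪out(0)=∅
  fail(12) 'd': from fail(0)=0 chase 'd': 0 ⇒ 0;  out=∅∪out(0)=∅
  fail(3) 'aa': from fail(2)=0 chase 'a': 0 ⇒ 2;  out=∅∪out(2)=∅
  fail(8) 'ad': from fail(2)=0 chase 'd': 0 ⇒ 12;  out=∅∪out(12)=∅
  fail(13) 'dd': from fail(12)=0 chase 'd': 0 ⇒ 12;  out=∅∪out(12)=∅
  fail(4) 'aae': from fail(3)=2 chase 'e': 2→0 ⇒ 1;  out=∅∪out(1)={0}
  fail(9) 'add': from fail(8)=12 chase 'd': 12 ⇒ 13;  out=∅∪out(13)=∅
  fail(14) 'ddd': from fail(13)=12 chase 'd': 12 ⇒ 13;  out={3}∪out(13)={3}
  fail(5) 'aaee': from fail(4)=1 chase 'e': 1→0 ⇒ 1;  out=∅∪out(1)={0}
  fail(10) 'addd': from fail(9)=13 chase 'd': 13 ⇒ 14;  out=∅∪out(14)={3}
  fail(6) 'aaeee': from fail(5)=1 chase 'e': 1→0 ⇒ 1;  out=∅∪out(1)={0}
  fail(11) 'adddd': from fail(10)=14 chase 'd': 14→13 ⇒ 14;  out={2}∪out(14)={2,3}
  fail(7) 'aaeeeb': from fail(6)=1 chase 'b': 1→0 ⇒ 0;  out={1}∪out(0)={1}

Scan:
pos 0 'd': at 12
pos 1 'a': at 2 (via fail)
pos 2 'd': at 8
pos 3 'd': at 9
pos 4 'd': at 10  ** P3@[2:4]
pos 5 'd': at 11  ** P2@[1:5],P3@[3:5]
pos 6 'b': at 0 (via fail)
pos 7 'd': at 12
pos 8 'c': at 0 (via fail)
pos 9 'a': at 2
pos 10 'a': at 3
pos 11 'e': at 4  ** P0@[11:11]
pos 12 'e': at 5  ** P0@[12:12]
pos 13 'e': at 6  ** P0@[13:13]
pos 14 'b': at 7  ** P1@[9:14]
pos 15 'e': at 1 (via fail)  ** P0@[15:15]
pos 16 'a': at 2 (via fail)
pos 17 'a': at 3
pos 18 'e': at 4  ** P0@[18:18]
pos 19 'e': at 5  ** P0@[19:19]
pos 20 'e': at 6  ** P0@[20:20]
pos 21 'b': at 7  ** P1@[16:21]
pos 22 'a': at 2 (via fail)
pos 23 'a': at 3
pos 24 'e': at 4  ** P0@[24:24]
pos 25 'e': at 5  ** P0@[25:25]
pos 26 'e': at 6  ** P0@[26:26]
pos 27 'b': at 7  ** P1@[22:27]
pos 28 'b': at 0 (via fail)
pos 29 'e': at 1  ** P0@[29:29]
pos 30 'd': at 12 (via fail)
pos 31 'a': at 2 (via fail)
pos 32 'd': at 8
pos 33 'd': at 9
pos 34 'd': at 10  ** P3@[32:34]
pos 35 'd': at 11  ** P2@[31:35],P3@[33:35]
pos 36 'c': at 0 (via fail)
pos 37 'e': at 1  ** P0@[37:37]
pos 38 'd': at 12 (via fail)
pos 39 'd': at 13
pos 40 'd': at 14  ** P3@[38:40]
pos 41 'a': at 2 (via fail)
pos 42 'd': at 8
pos 43 'd': at 9
pos 44 'd': at 10  ** P3@[42:44]
pos 45 'd': at 11  ** P2@[41:45],P3@[43:45]
pos 46 'd': at 14 (via fail)  ** P3@[44:46]
pos 47 'd': at 14 (via fail)  ** P3@[45:47]
pos 48 'e': at 1 (via fail)  ** P0@[48:48]
pos 49 'c': at 0 (via fail)
pos 50 'd': at 12
pos 51 'd': at 13
pos 52 'd': at 14  ** P3@[50:52]
pos 53 'd': at 14 (via fail)  ** P3@[51:53]
pos 54 'd': at 14 (via fail)  ** P3@[52:54]
pos 55 'd': at 14 (via fail)  ** P3@[53:55]
pos 56 'a': at 2 (via fail)
pos 57 'd': at 8

All matches (sorted): [[4,3],[5,2],[5,3],[11,0],[12,0],[13,0],[14,1],[15,0],[18,0],[19,0],[20,0],[21,1],[24,0],[25,0],[26,0],[27,1],[29,0],[34,3],[35,2],[35,3],[37,0],[40,3],[44,3],[45,2],[45,3],[46,3],[47,3],[48,0],[52,3],[53,3],[54,3],[55,3]]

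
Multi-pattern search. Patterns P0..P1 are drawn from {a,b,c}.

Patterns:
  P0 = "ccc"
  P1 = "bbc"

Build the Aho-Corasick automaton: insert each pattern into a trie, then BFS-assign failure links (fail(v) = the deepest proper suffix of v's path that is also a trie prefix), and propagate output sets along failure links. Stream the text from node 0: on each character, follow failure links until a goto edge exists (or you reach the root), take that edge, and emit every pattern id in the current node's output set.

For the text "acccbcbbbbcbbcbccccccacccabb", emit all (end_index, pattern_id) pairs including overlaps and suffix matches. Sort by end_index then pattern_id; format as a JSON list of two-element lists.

Construct AC machine:
Trie (insert patterns):
  n0 'ε': b→4 c→1
  n1 'c': c→2
  n2 'cc': c→3
  n3 'ccc': ·  [P0 ends]
  n4 'b': b→5
  n5 'bb': c→6
  n6 'bbc': ·  [P1 ends]

BFS fail/out derivation:
  fail(1) 'c': from fail(0)=0 chase 'c': 0 ⇒ 0;  out=∅∪out(0)=∅
  fail(4) 'b': from fail(0)=0 chase 'b': 0 ⇒ 0;  out=∅∪out(0)=∅
  fail(2) 'cc': from fail(1)=0 chase 'c': 0 ⇒ 1;  out=∅∪out(1)=∅
  fail(5) 'bb': from fail(4)=0 chase 'b': 0 ⇒ 4;  out=∅∪out(4)=∅
  fail(3) 'ccc': from fail(2)=1 chase 'c': 1 ⇒ 2;  out={0}∪out(2)={0}
  fail(6) 'bbc': from fail(5)=4 chase 'c': 4→0 ⇒ 1;  out={1}∪out(1)={1}

Text stream:
pos 0 'a': at 0
pos 1 'c': at 1
pos 2 'c': at 2
pos 3 'c': at 3  → match P0@[1:3]
pos 4 'b': at 4 (via fail)
pos 5 'c': at 1 (via fail)
pos 6 'b': at 4 (via fail)
pos 7 'b': at 5
pos 8 'b': at 5 (via fail)
pos 9 'b': at 5 (via fail)
pos 10 'c': at 6  → match P1@[8:10]
pos 11 'b': at 4 (via fail)
pos 12 'b': at 5
pos 13 'c': at 6  → match P1@[11:13]
pos 14 'b': at 4 (via fail)
pos 15 'c': at 1 (via fail)
pos 16 'c': at 2
pos 17 'c': at 3  → match P0@[15:17]
pos 18 'c': at 3 (via fail)  → match P0@[16:18]
pos 19 'c': at 3 (via fail)  → match P0@[17:19]
pos 20 'c': at 3 (via fail)  → match P0@[18:20]
pos 21 'a': at 0 (via fail)
pos 22 'c': at 1
pos 23 'c': at 2
pos 24 'c': at 3  → match P0@[22:24]
pos 25 'a': at 0 (via fail)
pos 26 'b': at 4
pos 27 'b': at 5

Matches: [[3,0],[10,1],[13,1],[17,0],[18,0],[19,0],[20,0],[24,0]]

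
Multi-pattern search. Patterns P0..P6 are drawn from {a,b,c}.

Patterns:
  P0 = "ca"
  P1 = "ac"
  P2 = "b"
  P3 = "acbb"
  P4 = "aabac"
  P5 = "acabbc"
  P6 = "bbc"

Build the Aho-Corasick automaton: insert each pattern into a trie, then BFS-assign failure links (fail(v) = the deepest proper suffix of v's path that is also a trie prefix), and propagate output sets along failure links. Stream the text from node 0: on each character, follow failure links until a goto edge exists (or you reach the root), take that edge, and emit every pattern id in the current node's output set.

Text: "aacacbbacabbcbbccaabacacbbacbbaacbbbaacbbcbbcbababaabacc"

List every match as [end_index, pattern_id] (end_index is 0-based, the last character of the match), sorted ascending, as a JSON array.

Build:
Trie (insert patterns):
  0='ε' goto a→3 b→5 c→1
  1='c' goto a→2
  2='ca' goto ·  [P0 ends]
  3='a' goto a→8 c→4
  4='ac' goto a→12 b→6  [P1 ends]
  5='b' goto b→16  [P2 ends]
  6='acb' goto b→7
  7='acbb' goto ·  [P3 ends]
  8='aa' goto b→9
  9='aab' goto a→10
  10='aaba' goto c→11
  11='aabac' goto ·  [P4 ends]
  12='aca' goto b→13
  13='acab' goto b→14
  14='acabb' goto c→15
  15='acabbc' goto ·  [P5 ends]
  16='bb' goto c→17
  17='bbc' goto ·  [P6 ends]

BFS fail/out derivation:
  n1('c'): parent n0 fail=0; on 'c' 0 → fail=0;  out ∅∪∅=∅
  n3('a'): parent n0 fail=0; on 'a' 0 → fail=0;  out ∅∪∅=∅
  n5('b'): parent n0 fail=0; on 'b' 0 → fail=0;  out {2}∪∅={2}
  n2('ca'): parent n1 fail=0; on 'a' 0 → fail=3;  out {0}∪∅={0}
  n4('ac'): parent n3 fail=0; on 'c' 0 → fail=1;  out {1}∪∅={1}
  n8('aa'): parent n3 fail=0; on 'a' 0 → fail=3;  out ∅∪∅=∅
  n16('bb'): parent n5 fail=0; on 'b' 0 → fail=5;  out ∅∪{2}={2}
  n6('acb'): parent n4 fail=1; on 'b' 1→0 → fail=5;  out ∅∪{2}={2}
  n9('aab'): parent n8 fail=3; on 'b' 3→0 → fail=5;  out ∅∪{2}={2}
  n12('aca'): parent n4 fail=1; on 'a' 1 → fail=2;  out ∅∪{0}={0}
  n17('bbc'): parent n16 fail=5; on 'c' 5→0 → fail=1;  out {6}∪∅={6}
  n7('acbb'): parent n6 fail=5; on 'b' 5 → fail=16;  out {3}∪{2}={2,3}
  n10('aaba'): parent n9 fail=5; on 'a' 5→0 → fail=3;  out ∅∪∅=∅
  n13('acab'): parent n12 fail=2; on 'b' 2→3→0 → fail=5;  out ∅∪{2}={2}
  n11('aabac'): parent n10 fail=3; on 'c' 3 → fail=4;  out {4}∪{1}={1,4}
  n14('acabb'): parent n13 fail=5; on 'b' 5 → fail=16;  out ∅∪{2}={2}
  n15('acabbc'): parent n14 fail=16; on 'c' 16 → fail=17;  out {5}∪{6}={5,6}

Scan:
i=0 'a': node 0→3
i=1 'a': node 3→8
i=2 'c': node 8→4 ·f  ** P1@[1:2]
i=3 'a': node 4→12  ** P0@[2:3]
i=4 'c': node 12→4 ·f  ** P1@[3:4]
i=5 'b': node 4→6  ** P2@[5:5]
i=6 'b': node 6→7  ** P2@[6:6],P3@[3:6]
i=7 'a': node 7→3 ·f
i=8 'c': node 3→4  ** P1@[7:8]
i=9 'a': node 4→12  ** P0@[8:9]
i=10 'b': node 12→13  ** P2@[10:10]
i=11 'b': node 13→14  ** P2@[11:11]
i=12 'c': node 14→15  ** P5@[7:12],P6@[10:12]
i=13 'b': node 15→5 ·f  ** P2@[13:13]
i=14 'b': node 5→16  ** P2@[14:14]
i=15 'c': node 16→17  ** P6@[13:15]
i=16 'c': node 17→1 ·f
i=17 'a': node 1→2  ** P0@[16:17]
i=18 'a': node 2→8 ·f
i=19 'b': node 8→9  ** P2@[19:19]
i=20 'a': node 9→10
i=21 'c': node 10→11  ** P1@[20:21],P4@[17:21]
i=22 'a': node 11→12 ·f  ** P0@[21:22]
i=23 'c': node 12→4 ·f  ** P1@[22:23]
i=24 'b': node 4→6  ** P2@[24:24]
i=25 'b': node 6→7  ** P2@[25:25],P3@[22:25]
i=26 'a': node 7→3 ·f
i=27 'c': node 3→4  ** P1@[26:27]
i=28 'b': node 4→6  ** P2@[28:28]
i=29 'b': node 6→7  ** P2@[29:29],P3@[26:29]
i=30 'a': node 7→3 ·f
i=31 'a': node 3→8
i=32 'c': node 8→4 ·f  ** P1@[31:32]
i=33 'b': node 4→6  ** P2@[33:33]
i=34 'b': node 6→7  ** P2@[34:34],P3@[31:34]
i=35 'b': node 7→16 ·f  ** P2@[35:35]
i=36 'a': node 16→3 ·f
i=37 'a': node 3→8
i=38 'c': node 8→4 ·f  ** P1@[37:38]
i=39 'b': node 4→6  ** P2@[39:39]
i=40 'b': node 6→7  ** P2@[40:40],P3@[37:40]
i=41 'c': node 7→17 ·f  ** P6@[39:41]
i=42 'b': node 17→5 ·f  ** P2@[42:42]
i=43 'b': node 5→16  ** P2@[43:43]
i=44 'c': node 16→17  ** P6@[42:44]
i=45 'b': node 17→5 ·f  ** P2@[45:45]
i=46 'a': node 5→3 ·f
i=47 'b': node 3→5 ·f  ** P2@[47:47]
i=48 'a': node 5→3 ·f
i=49 'b': node 3→5 ·f  ** P2@[49:49]
i=50 'a': node 5→3 ·f
i=51 'a': node 3→8
i=52 'b': node 8→9  ** P2@[52:52]
i=53 'a': node 9→10
i=54 'c': node 10→11  ** P1@[53:54],P4@[50:54]
i=55 'c': node 11→1 ·f

All matches (sorted): [[2,1],[3,0],[4,1],[5,2],[6,2],[6,3],[8,1],[9,0],[10,2],[11,2],[12,5],[12,6],[13,2],[14,2],[15,6],[17,0],[19,2],[21,1],[21,4],[22,0],[23,1],[24,2],[25,2],[25,3],[27,1],[28,2],[29,2],[29,3],[32,1],[33,2],[34,2],[34,3],[35,2],[38,1],[39,2],[40,2],[40,3],[41,6],[42,2],[43,2],[44,6],[45,2],[47,2],[49,2],[52,2],[54,1],[54,4]]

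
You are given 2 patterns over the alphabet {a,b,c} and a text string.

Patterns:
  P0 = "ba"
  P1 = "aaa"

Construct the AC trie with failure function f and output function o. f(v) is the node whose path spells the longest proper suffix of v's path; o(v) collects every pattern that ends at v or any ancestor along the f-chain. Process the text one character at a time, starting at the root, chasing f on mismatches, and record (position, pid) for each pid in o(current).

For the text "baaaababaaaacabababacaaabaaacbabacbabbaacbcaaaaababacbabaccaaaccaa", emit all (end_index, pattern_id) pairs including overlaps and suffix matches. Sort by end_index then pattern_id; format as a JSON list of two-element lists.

Build automaton:
Trie (insert patterns):
  n0 'ε': a→3 b→1
  n1 'b': a→2
  n2 'ba': ·  [P0 ends]
  n3 'a': a→4
  n4 'aa': a→5
  n5 'aaa': ·  [P1 ends]

BFS fail/out derivation:
  n1('b'): parent n0 fail=0; on 'b' 0 → fail=0;  out ∅∪∅=∅
  n3('a'): parent n0 fail=0; on 'a' 0 → fail=0;  out ∅∪∅=∅
  n2('ba'): parent n1 fail=0; on 'a' 0 → fail=3;  out {0}∪∅={0}
  n4('aa'): parent n3 fail=0; on 'a' 0 → fail=3;  out ∅∪∅=∅
  n5('aaa'): parent n4 fail=3; on 'a' 3 → fail=4;  out {1}∪∅={1}

Run:
[0] read 'b'  n0⇒n1
[1] read 'a'  n1⇒n2  → match P0@[0:1]
[2] read 'a'  n2⇒n4 ·f
[3] read 'a'  n4⇒n5  → match P1@[1:3]
[4] read 'a'  n5⇒n5 ·f  → match P1@[2:4]
[5] read 'b'  n5⇒n1 ·f
[6] read 'a'  n1⇒n2  → match P0@[5:6]
[7] read 'b'  n2⇒n1 ·f
[8] read 'a'  n1⇒n2  → match P0@[7:8]
[9] read 'a'  n2⇒n4 ·f
[10] read 'a'  n4⇒n5  → match P1@[8:10]
[11] read 'a'  n5⇒n5 ·f  → match P1@[9:11]
[12] read 'c'  n5⇒n0 ·f
[13] read 'a'  n0⇒n3
[14] read 'b'  n3⇒n1 ·f
[15] read 'a'  n1⇒n2  → match P0@[14:15]
[16] read 'b'  n2⇒n1 ·f
[17] read 'a'  n1⇒n2  → match P0@[16:17]
[18] read 'b'  n2⇒n1 ·f
[19] read 'a'  n1⇒n2  → match P0@[18:19]
[20] read 'c'  n2⇒n0 ·f
[21] read 'a'  n0⇒n3
[22] read 'a'  n3⇒n4
[23] read 'a'  n4⇒n5  → match P1@[21:23]
[24] read 'b'  n5⇒n1 ·f
[25] read 'a'  n1⇒n2  → match P0@[24:25]
[26] read 'a'  n2⇒n4 ·f
[27] read 'a'  n4⇒n5  → match P1@[25:27]
[28] read 'c'  n5⇒n0 ·f
[29] read 'b'  n0⇒n1
[30] read 'a'  n1⇒n2  → match P0@[29:30]
[31] read 'b'  n2⇒n1 ·f
[32] read 'a'  n1⇒n2  → match P0@[31:32]
[33] read 'c'  n2⇒n0 ·f
[34] read 'b'  n0⇒n1
[35] read 'a'  n1⇒n2  → match P0@[34:35]
[36] read 'b'  n2⇒n1 ·f
[37] read 'b'  n1⇒n1 ·f
[38] read 'a'  n1⇒n2  → match P0@[37:38]
[39] read 'a'  n2⇒n4 ·f
[40] read 'c'  n4⇒n0 ·f
[41] read 'b'  n0⇒n1
[42] read 'c'  n1⇒n0 ·f
[43] read 'a'  n0⇒n3
[44] read 'a'  n3⇒n4
[45] read 'a'  n4⇒n5  → match P1@[43:45]
[46] read 'a'  n5⇒n5 ·f  → match P1@[44:46]
[47] read 'a'  n5⇒n5 ·f  → match P1@[45:47]
[48] read 'b'  n5⇒n1 ·f
[49] read 'a'  n1⇒n2  → match P0@[48:49]
[50] read 'b'  n2⇒n1 ·f
[51] read 'a'  n1⇒n2  → match P0@[50:51]
[52] read 'c'  n2⇒n0 ·f
[53] read 'b'  n0⇒n1
[54] read 'a'  n1⇒n2  → match P0@[53:54]
[55] read 'b'  n2⇒n1 ·f
[56] read 'a'  n1⇒n2  → match P0@[55:56]
[57] read 'c'  n2⇒n0 ·f
[58] read 'c'  n0⇒n0
[59] read 'a'  n0⇒n3
[60] read 'a'  n3⇒n4
[61] read 'a'  n4⇒n5  → match P1@[59:61]
[62] read 'c'  n5⇒n0 ·f
[63] read 'c'  n0⇒n0
[64] read 'a'  n0⇒n3
[65] read 'a'  n3⇒n4

All matches (sorted): [[1,0],[3,1],[4,1],[6,0],[8,0],[10,1],[11,1],[15,0],[17,0],[19,0],[23,1],[25,0],[27,1],[30,0],[32,0],[35,0],[38,0],[45,1],[46,1],[47,1],[49,0],[51,0],[54,0],[56,0],[61,1]]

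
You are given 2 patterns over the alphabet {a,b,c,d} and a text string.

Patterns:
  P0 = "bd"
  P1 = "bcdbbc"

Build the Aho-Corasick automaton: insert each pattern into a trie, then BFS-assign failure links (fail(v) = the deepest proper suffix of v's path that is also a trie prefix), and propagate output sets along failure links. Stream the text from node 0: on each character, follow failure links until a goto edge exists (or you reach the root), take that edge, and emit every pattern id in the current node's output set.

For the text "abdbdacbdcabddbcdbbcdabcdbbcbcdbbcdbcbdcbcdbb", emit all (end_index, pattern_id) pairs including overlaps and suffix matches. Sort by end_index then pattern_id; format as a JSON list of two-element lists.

Construct AC machine:
Trie nodes:
  n0 'ε': b→1
  n1 'b': c→3 d→2
  n2 'bd': ·  ←P0
  n3 'bc': d→4
  n4 'bcd': b→5
  n5 'bcdb': b→6
  n6 'bcdbb': c→7
  n7 'bcdbbc': ·  ←P1

Failure links (BFS by depth):
  n1('b'): parent n0 fail=0; on 'b' 0 → fail=0;  out ∅∪∅=∅
  n2('bd'): parent n1 fail=0; on 'd' 0 → fail=0;  out {0}∪∅={0}
  n3('bc'): parent n1 fail=0; on 'c' 0 → fail=0;  out ∅∪∅=∅
  n4('bcd'): parent n3 fail=0; on 'd' 0 → fail=0;  out ∅∪∅=∅
  n5('bcdb'): parent n4 fail=0; on 'b' 0 → fail=1;  out ∅∪∅=∅
  n6('bcdbb'): parent n5 fail=1; on 'b' 1→0 → fail=1;  out ∅∪∅=∅
  n7('bcdbbc'): parent n6 fail=1; on 'c' 1 → fail=3;  out {1}∪∅={1}

Text stream:
[0] read 'a'  n0⇒n0
[1] read 'b'  n0⇒n1
[2] read 'd'  n1⇒n2  → match P0@[1:2]
[3] read 'b'  n2⇒n1 (fail-walked)
[4] read 'd'  n1⇒n2  → match P0@[3:4]
[5] read 'a'  n2⇒n0 (fail-walked)
[6] read 'c'  n0⇒n0
[7] read 'b'  n0⇒n1
[8] read 'd'  n1⇒n2  → match P0@[7:8]
[9] read 'c'  n2⇒n0 (fail-walked)
[10] read 'a'  n0⇒n0
[11] read 'b'  n0⇒n1
[12] read 'd'  n1⇒n2  → match P0@[11:12]
[13] read 'd'  n2⇒n0 (fail-walked)
[14] read 'b'  n0⇒n1
[15] read 'c'  n1⇒n3
[16] read 'd'  n3⇒n4
[17] read 'b'  n4⇒n5
[18] read 'b'  n5⇒n6
[19] read 'c'  n6⇒n7  → match P1@[14:19]
[20] read 'd'  n7⇒n4 (fail-walked)
[21] read 'a'  n4⇒n0 (fail-walked)
[22] read 'b'  n0⇒n1
[23] read 'c'  n1⇒n3
[24] read 'd'  n3⇒n4
[25] read 'b'  n4⇒n5
[26] read 'b'  n5⇒n6
[27] read 'c'  n6⇒n7  → match P1@[22:27]
[28] read 'b'  n7⇒n1 (fail-walked)
[29] read 'c'  n1⇒n3
[30] read 'd'  n3⇒n4
[31] read 'b'  n4⇒n5
[32] read 'b'  n5⇒n6
[33] read 'c'  n6⇒n7  → match P1@[28:33]
[34] read 'd'  n7⇒n4 (fail-walked)
[35] read 'b'  n4⇒n5
[36] read 'c'  n5⇒n3 (fail-walked)
[37] read 'b'  n3⇒n1 (fail-walked)
[38] read 'd'  n1⇒n2  → match P0@[37:38]
[39] read 'c'  n2⇒n0 (fail-walked)
[40] read 'b'  n0⇒n1
[41] read 'c'  n1⇒n3
[42] read 'd'  n3⇒n4
[43] read 'b'  n4⇒n5
[44] read 'b'  n5⇒n6

Matches: [[2,0],[4,0],[8,0],[12,0],[19,1],[27,1],[33,1],[38,0]]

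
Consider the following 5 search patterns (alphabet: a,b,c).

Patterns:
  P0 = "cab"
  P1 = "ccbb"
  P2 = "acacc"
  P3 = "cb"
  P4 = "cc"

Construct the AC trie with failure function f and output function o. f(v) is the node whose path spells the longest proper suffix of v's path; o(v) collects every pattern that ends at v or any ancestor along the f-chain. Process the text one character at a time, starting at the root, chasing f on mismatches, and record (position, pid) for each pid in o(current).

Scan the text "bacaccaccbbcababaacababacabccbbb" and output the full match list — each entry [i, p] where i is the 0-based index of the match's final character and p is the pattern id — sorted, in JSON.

Build:
Trie (insert patterns):
  0='ε' goto a→7 c→1
  1='c' goto a→2 b→12 c→4
  2='ca' goto b→3
  3='cab' goto ·  ←P0
  4='cc' goto b→5  ←P4
  5='ccb' goto b→6
  6='ccbb' goto ·  ←P1
  7='a' goto c→8
  8='ac' goto a→9
  9='aca' goto c→10
  10='acac' goto c→11
  11='acacc' goto ·  ←P2
  12='cb' goto ·  ←P3

BFS fail/out derivation:
  fail(1) 'c': from fail(0)=0 chase 'c': 0 ⇒ 0;  out=∅∪out(0)=∅
  fail(7) 'a': from fail(0)=0 chase 'a': 0 ⇒ 0;  out=∅∪out(0)=∅
  fail(2) 'ca': from fail(1)=0 chase 'a': 0 ⇒ 7;  out=∅∪out(7)=∅
  fail(4) 'cc': from fail(1)=0 chase 'c': 0 ⇒ 1;  out={4}∪out(1)={4}
  fail(8) 'ac': from fail(7)=0 chase 'c': 0 ⇒ 1;  out=∅∪out(1)=∅
  fail(12) 'cb': from fail(1)=0 chase 'b': 0 ⇒ 0;  out={3}∪out(0)={3}
  fail(3) 'cab': from fail(2)=7 chase 'b': 7→0 ⇒ 0;  out={0}∪out(0)={0}
  fail(5) 'ccb': from fail(4)=1 chase 'b': 1 ⇒ 12;  out=∅∪out(12)={3}
  fail(9) 'aca': from fail(8)=1 chase 'a': 1 ⇒ 2;  out=∅∪out(2)=∅
  fail(6) 'ccbb': from fail(5)=12 chase 'b': 12→0 ⇒ 0;  out={1}∪out(0)={1}
  fail(10) 'acac': from fail(9)=2 chase 'c': 2→7 ⇒ 8;  out=∅∪out(8)=∅
  fail(11) 'acacc': from fail(10)=8 chase 'c': 8→1 ⇒ 4;  out={2}∪out(4)={2,4}

Scan:
pos 0 'b': at 0
pos 1 'a': at 7
pos 2 'c': at 8
pos 3 'a': at 9
pos 4 'c': at 10
pos 5 'c': at 11  ** P2@[1:5],P4@[4:5]
pos 6 'a': at 2 (fail-walked)
pos 7 'c': at 8 (fail-walked)
pos 8 'c': at 4 (fail-walked)  ** P4@[7:8]
pos 9 'b': at 5  ** P3@[8:9]
pos 10 'b': at 6  ** P1@[7:10]
pos 11 'c': at 1 (fail-walked)
pos 12 'a': at 2
pos 13 'b': at 3  ** P0@[11:13]
pos 14 'a': at 7 (fail-walked)
pos 15 'b': at 0 (fail-walked)
pos 16 'a': at 7
pos 17 'a': at 7 (fail-walked)
pos 18 'c': at 8
pos 19 'a': at 9
pos 20 'b': at 3 (fail-walked)  ** P0@[18:20]
pos 21 'a': at 7 (fail-walked)
pos 22 'b': at 0 (fail-walked)
pos 23 'a': at 7
pos 24 'c': at 8
pos 25 'a': at 9
pos 26 'b': at 3 (fail-walked)  ** P0@[24:26]
pos 27 'c': at 1 (fail-walked)
pos 28 'c': at 4  ** P4@[27:28]
pos 29 'b': at 5  ** P3@[28:29]
pos 30 'b': at 6  ** P1@[27:30]
pos 31 'b': at 0 (fail-walked)

Matches: [[5,2],[5,4],[8,4],[9,3],[10,1],[13,0],[20,0],[26,0],[28,4],[29,3],[30,1]]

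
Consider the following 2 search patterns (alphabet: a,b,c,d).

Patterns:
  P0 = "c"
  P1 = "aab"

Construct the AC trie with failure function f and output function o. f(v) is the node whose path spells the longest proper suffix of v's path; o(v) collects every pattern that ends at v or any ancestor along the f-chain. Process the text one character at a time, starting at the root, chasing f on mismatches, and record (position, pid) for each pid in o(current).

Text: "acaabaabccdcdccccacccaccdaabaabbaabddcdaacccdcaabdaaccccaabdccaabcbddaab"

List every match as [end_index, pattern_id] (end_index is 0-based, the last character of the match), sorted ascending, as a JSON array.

Build:
Trie nodes:
  n0 'ε': a→2 c→1
  n1 'c': ·  ←P0
  n2 'a': a→3
  n3 'aa': b→4
  n4 'aab': ·  ←P1

BFS fail/out derivation:
  n1('c'): parent n0 fail=0; on 'c' 0 → fail=0;  out {0}∪∅={0}
  n2('a'): parent n0 fail=0; on 'a' 0 → fail=0;  out ∅∪∅=∅
  n3('aa'): parent n2 fail=0; on 'a' 0 → fail=2;  out ∅∪∅=∅
  n4('aab'): parent n3 fail=2; on 'b' 2→0 → fail=0;  out {1}∪∅={1}

Text stream:
i=0 'a': node 0→2
i=1 'c': node 2→1 (fail-walked)  → match P0@[1:1]
i=2 'a': node 1→2 (fail-walked)
i=3 'a': node 2→3
i=4 'b': node 3→4  → match P1@[2:4]
i=5 'a': node 4→2 (fail-walked)
i=6 'a': node 2→3
i=7 'b': node 3→4  → match P1@[5:7]
i=8 'c': node 4→1 (fail-walked)  → match P0@[8:8]
i=9 'c': node 1→1 (fail-walked)  → match P0@[9:9]
i=10 'd': node 1→0 (fail-walked)
i=11 'c': node 0→1  → match P0@[11:11]
i=12 'd': node 1→0 (fail-walked)
i=13 'c': node 0→1  → match P0@[13:13]
i=14 'c': node 1→1 (fail-walked)  → match P0@[14:14]
i=15 'c': node 1→1 (fail-walked)  → match P0@[15:15]
i=16 'c': node 1→1 (fail-walked)  → match P0@[16:16]
i=17 'a': node 1→2 (fail-walked)
i=18 'c': node 2→1 (fail-walked)  → match P0@[18:18]
i=19 'c': node 1→1 (fail-walked)  → match P0@[19:19]
i=20 'c': node 1→1 (fail-walked)  → match P0@[20:20]
i=21 'a': node 1→2 (fail-walked)
i=22 'c': node 2→1 (fail-walked)  → match P0@[22:22]
i=23 'c': node 1→1 (fail-walked)  → match P0@[23:23]
i=24 'd': node 1→0 (fail-walked)
i=25 'a': node 0→2
i=26 'a': node 2→3
i=27 'b': node 3→4  → match P1@[25:27]
i=28 'a': node 4→2 (fail-walked)
i=29 'a': node 2→3
i=30 'b': node 3→4  → match P1@[28:30]
i=31 'b': node 4→0 (fail-walked)
i=32 'a': node 0→2
i=33 'a': node 2→3
i=34 'b': node 3→4  → match P1@[32:34]
i=35 'd': node 4→0 (fail-walked)
i=36 'd': node 0→0
i=37 'c': node 0→1  → match P0@[37:37]
i=38 'd': node 1→0 (fail-walked)
i=39 'a': node 0→2
i=40 'a': node 2→3
i=41 'c': node 3→1 (fail-walked)  → match P0@[41:41]
i=42 'c': node 1→1 (fail-walked)  → match P0@[42:42]
i=43 'c': node 1→1 (fail-walked)  → match P0@[43:43]
i=44 'd': node 1→0 (fail-walked)
i=45 'c': node 0→1  → match P0@[45:45]
i=46 'a': node 1→2 (fail-walked)
i=47 'a': node 2→3
i=48 'b': node 3→4  → match P1@[46:48]
i=49 'd': node 4→0 (fail-walked)
i=50 'a': node 0→2
i=51 'a': node 2→3
i=52 'c': node 3→1 (fail-walked)  → match P0@[52:52]
i=53 'c': node 1→1 (fail-walked)  → match P0@[53:53]
i=54 'c': node 1→1 (fail-walked)  → match P0@[54:54]
i=55 'c': node 1→1 (fail-walked)  → match P0@[55:55]
i=56 'a': node 1→2 (fail-walked)
i=57 'a': node 2→3
i=58 'b': node 3→4  → match P1@[56:58]
i=59 'd': node 4→0 (fail-walked)
i=60 'c': node 0→1  → match P0@[60:60]
i=61 'c': node 1→1 (fail-walked)  → match P0@[61:61]
i=62 'a': node 1→2 (fail-walked)
i=63 'a': node 2→3
i=64 'b': node 3→4  → match P1@[62:64]
i=65 'c': node 4→1 (fail-walked)  → match P0@[65:65]
i=66 'b': node 1→0 (fail-walked)
i=67 'd': node 0→0
i=68 'd': node 0→0
i=69 'a': node 0→2
i=70 'a': node 2→3
i=71 'b': node 3→4  → match P1@[69:71]

Result: [[1,0],[4,1],[7,1],[8,0],[9,0],[11,0],[13,0],[14,0],[15,0],[16,0],[18,0],[19,0],[20,0],[22,0],[23,0],[27,1],[30,1],[34,1],[37,0],[41,0],[42,0],[43,0],[45,0],[48,1],[52,0],[53,0],[54,0],[55,0],[58,1],[60,0],[61,0],[64,1],[65,0],[71,1]]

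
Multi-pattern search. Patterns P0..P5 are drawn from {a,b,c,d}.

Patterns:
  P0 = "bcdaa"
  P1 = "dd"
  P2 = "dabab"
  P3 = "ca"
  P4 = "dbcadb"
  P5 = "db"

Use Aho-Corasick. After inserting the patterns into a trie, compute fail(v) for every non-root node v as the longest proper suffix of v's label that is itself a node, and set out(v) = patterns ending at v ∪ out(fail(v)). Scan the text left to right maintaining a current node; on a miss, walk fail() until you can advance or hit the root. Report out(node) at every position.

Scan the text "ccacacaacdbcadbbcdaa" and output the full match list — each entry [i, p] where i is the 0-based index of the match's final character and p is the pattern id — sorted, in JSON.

Construct AC machine:
Trie nodes:
  n0 'ε': b→1 c→12 d→6
  n1 'b': c→2
  n2 'bc': d→3
  n3 'bcd': a→4
  n4 'bcda': a→5
  n5 'bcdaa': ·  [P0 ends]
  n6 'd': a→8 b→14 d→7
  n7 'dd': ·  [P1 ends]
  n8 'da': b→9
  n9 'dab': a→10
  n10 'daba': b→11
  n11 'dabab': ·  [P2 ends]
  n12 'c': a→13
  n13 'ca': ·  [P3 ends]
  n14 'db': c→15  [P5 ends]
  n15 'dbc': a→16
  n16 'dbca': d→17
  n17 'dbcad': b→18
  n18 'dbcadb': ·  [P4 ends]

BFS fail/out derivation:
  n1('b'): parent n0 fail=0; on 'b' 0 → fail=0;  out ∅∪∅=∅
  n6('d'): parent n0 fail=0; on 'd' 0 → fail=0;  out ∅∪∅=∅
  n12('c'): parent n0 fail=0; on 'c' 0 → fail=0;  out ∅∪∅=∅
  n2('bc'): parent n1 fail=0; on 'c' 0 → fail=12;  out ∅∪∅=∅
  n7('dd'): parent n6 fail=0; on 'd' 0 → fail=6;  out {1}∪∅={1}
  n8('da'): parent n6 fail=0; on 'a' 0 → fail=0;  out ∅∪∅=∅
  n13('ca'): parent n12 fail=0; on 'a' 0 → fail=0;  out {3}∪∅={3}
  n14('db'): parent n6 fail=0; on 'b' 0 → fail=1;  out {5}∪∅={5}
  n3('bcd'): parent n2 fail=12; on 'd' 12→0 → fail=6;  out ∅∪∅=∅
  n9('dab'): parent n8 fail=0; on 'b' 0 → fail=1;  out ∅∪∅=∅
  n15('dbc'): parent n14 fail=1; on 'c' 1 → fail=2;  out ∅∪∅=∅
  n4('bcda'): parent n3 fail=6; on 'a' 6 → fail=8;  out ∅∪∅=∅
  n10('daba'): parent n9 fail=1; on 'a' 1→0 → fail=0;  out ∅∪∅=∅
  n16('dbca'): parent n15 fail=2; on 'a' 2→12 → fail=13;  out ∅∪{3}={3}
  n5('bcdaa'): parent n4 fail=8; on 'a' 8→0 → fail=0;  out {0}∪∅={0}
  n11('dabab'): parent n10 fail=0; on 'b' 0 → fail=1;  out {2}∪∅={2}
  n17('dbcad'): parent n16 fail=13; on 'd' 13→0 → fail=6;  out ∅∪∅=∅
  n18('dbcadb'): parent n17 fail=6; on 'b' 6 → fail=14;  out {4}∪{5}={4,5}

Text stream:
i=0 'c': node 0→12
i=1 'c': node 12→12 (fail-walked)
i=2 'a': node 12→13  emit P3@[1:2]
i=3 'c': node 13→12 (fail-walked)
i=4 'a': node 12→13  emit P3@[3:4]
i=5 'c': node 13→12 (fail-walked)
i=6 'a': node 12→13  emit P3@[5:6]
i=7 'a': node 13→0 (fail-walked)
i=8 'c': node 0→12
i=9 'd': node 12→6 (fail-walked)
i=10 'b': node 6→14  emit P5@[9:10]
i=11 'c': node 14→15
i=12 'a': node 15→16  emit P3@[11:12]
i=13 'd': node 16→17
i=14 'b': node 17→18  emit P4@[9:14],P5@[13:14]
i=15 'b': node 18→1 (fail-walked)
i=16 'c': node 1→2
i=17 'd': node 2→3
i=18 'a': node 3→4
i=19 'a': node 4→5  emit P0@[15:19]

Matches: [[2,3],[4,3],[6,3],[10,5],[12,3],[14,4],[14,5],[19,0]]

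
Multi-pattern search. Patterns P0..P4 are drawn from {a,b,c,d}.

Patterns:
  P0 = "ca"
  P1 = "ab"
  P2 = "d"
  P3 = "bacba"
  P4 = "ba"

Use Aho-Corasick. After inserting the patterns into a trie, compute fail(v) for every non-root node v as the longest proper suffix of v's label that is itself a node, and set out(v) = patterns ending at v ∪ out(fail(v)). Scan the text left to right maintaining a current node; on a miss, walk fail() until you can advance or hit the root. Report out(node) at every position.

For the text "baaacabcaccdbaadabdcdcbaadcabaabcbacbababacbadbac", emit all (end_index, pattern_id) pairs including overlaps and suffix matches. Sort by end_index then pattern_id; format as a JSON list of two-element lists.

Construct AC machine:
Trie nodes:
  0='ε' goto a→3 b→6 c→1 d→5
  1='c' goto a→2
  2='ca' goto ·  ←P0
  3='a' goto b→4
  4='ab' goto ·  ←P1
  5='d' goto ·  ←P2
  6='b' goto a→7
  7='ba' goto c→8  ←P4
  8='bac' goto b→9
  9='bacb' goto a→10
  10='bacba' goto ·  ←P3

BFS fail/out derivation:
  n1('c'): parent n0 fail=0; on 'c' 0 → fail=0;  out ∅∪∅=∅
  n3('a'): parent n0 fail=0; on 'a' 0 → fail=0;  out ∅∪∅=∅
  n5('d'): parent n0 fail=0; on 'd' 0 → fail=0;  out {2}∪∅={2}
  n6('b'): parent n0 fail=0; on 'b' 0 → fail=0;  out ∅∪∅=∅
  n2('ca'): parent n1 fail=0; on 'a' 0 → fail=3;  out {0}∪∅={0}
  n4('ab'): parent n3 fail=0; on 'b' 0 → fail=6;  out {1}∪∅={1}
  n7('ba'): parent n6 fail=0; on 'a' 0 → fail=3;  out {4}∪∅={4}
  n8('bac'): parent n7 fail=3; on 'c' 3→0 → fail=1;  out ∅∪∅=∅
  n9('bacb'): parent n8 fail=1; on 'b' 1→0 → fail=6;  out ∅∪∅=∅
  n10('bacba'): parent n9 fail=6; on 'a' 6 → fail=7;  out {3}∪{4}={3,4}

Run:
[0] read 'b'  n0⇒n6
[1] read 'a'  n6⇒n7  → match P4@[0:1]
[2] read 'a'  n7⇒n3 ·f
[3] read 'a'  n3⇒n3 ·f
[4] read 'c'  n3⇒n1 ·f
[5] read 'a'  n1⇒n2  → match P0@[4:5]
[6] read 'b'  n2⇒n4 ·f  → match P1@[5:6]
[7] read 'c'  n4⇒n1 ·f
[8] read 'a'  n1⇒n2  → match P0@[7:8]
[9] read 'c'  n2⇒n1 ·f
[10] read 'c'  n1⇒n1 ·f
[11] read 'd'  n1⇒n5 ·f  → match P2@[11:11]
[12] read 'b'  n5⇒n6 ·f
[13] read 'a'  n6⇒n7  → match P4@[12:13]
[14] read 'a'  n7⇒n3 ·f
[15] read 'd'  n3⇒n5 ·f  → match P2@[15:15]
[16] read 'a'  n5⇒n3 ·f
[17] read 'b'  n3⇒n4  → match P1@[16:17]
[18] read 'd'  n4⇒n5 ·f  → match P2@[18:18]
[19] read 'c'  n5⇒n1 ·f
[20] read 'd'  n1⇒n5 ·f  → match P2@[20:20]
[21] read 'c'  n5⇒n1 ·f
[22] read 'b'  n1⇒n6 ·f
[23] read 'a'  n6⇒n7  → match P4@[22:23]
[24] read 'a'  n7⇒n3 ·f
[25] read 'd'  n3⇒n5 ·f  → match P2@[25:25]
[26] read 'c'  n5⇒n1 ·f
[27] read 'a'  n1⇒n2  → match P0@[26:27]
[28] read 'b'  n2⇒n4 ·f  → match P1@[27:28]
[29] read 'a'  n4⇒n7 ·f  → match P4@[28:29]
[30] read 'a'  n7⇒n3 ·f
[31] read 'b'  n3⇒n4  → match P1@[30:31]
[32] read 'c'  n4⇒n1 ·f
[33] read 'b'  n1⇒n6 ·f
[34] read 'a'  n6⇒n7  → match P4@[33:34]
[35] read 'c'  n7⇒n8
[36] read 'b'  n8⇒n9
[37] read 'a'  n9⇒n10  → match P3@[33:37],P4@[36:37]
[38] read 'b'  n10⇒n4 ·f  → match P1@[37:38]
[39] read 'a'  n4⇒n7 ·f  → match P4@[38:39]
[40] read 'b'  n7⇒n4 ·f  → match P1@[39:40]
[41] read 'a'  n4⇒n7 ·f  → match P4@[40:41]
[42] read 'c'  n7⇒n8
[43] read 'b'  n8⇒n9
[44] read 'a'  n9⇒n10  → match P3@[40:44],P4@[43:44]
[45] read 'd'  n10⇒n5 ·f  → match P2@[45:45]
[46] read 'b'  n5⇒n6 ·f
[47] read 'a'  n6⇒n7  → match P4@[46:47]
[48] read 'c'  n7⇒n8

All matches (sorted): [[1,4],[5,0],[6,1],[8,0],[11,2],[13,4],[15,2],[17,1],[18,2],[20,2],[23,4],[25,2],[27,0],[28,1],[29,4],[31,1],[34,4],[37,3],[37,4],[38,1],[39,4],[40,1],[41,4],[44,3],[44,4],[45,2],[47,4]]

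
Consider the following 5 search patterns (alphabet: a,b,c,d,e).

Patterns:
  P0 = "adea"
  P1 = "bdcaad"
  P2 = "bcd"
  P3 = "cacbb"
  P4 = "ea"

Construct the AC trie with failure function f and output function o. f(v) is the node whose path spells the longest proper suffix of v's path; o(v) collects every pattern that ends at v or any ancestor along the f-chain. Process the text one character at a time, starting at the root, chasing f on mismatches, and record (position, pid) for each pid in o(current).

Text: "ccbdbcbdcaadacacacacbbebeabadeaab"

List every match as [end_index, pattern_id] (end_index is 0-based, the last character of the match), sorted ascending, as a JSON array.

Build:
Trie nodes:
  0='ε' goto a→1 b→5 c→13 e→18
  1='a' goto d→2
  2='ad' goto e→3
  3='ade' goto a→4
  4='adea' goto ·  ←P0
  5='b' goto c→11 d→6
  6='bd' goto c→7
  7='bdc' goto a→8
  8='bdca' goto a→9
  9='bdcaa' goto d→10
  10='bdcaad' goto ·  ←P1
  11='bc' goto d→12
  12='bcd' goto ·  ←P2
  13='c' goto a→14
  14='ca' goto c→15
  15='cac' goto b→16
  16='cacb' goto b→17
  17='cacbb' goto ·  ←P3
  18='e' goto a→19
  19='ea' goto ·  ←P4

BFS fail/out derivation:
  n1('a'): parent n0 fail=0; on 'a' 0 → fail=0;  out ∅∪∅=∅
  n5('b'): parent n0 fail=0; on 'b' 0 → fail=0;  out ∅∪∅=∅
  n13('c'): parent n0 fail=0; on 'c' 0 → fail=0;  out ∅∪∅=∅
  n18('e'): parent n0 fail=0; on 'e' 0 → fail=0;  out ∅∪∅=∅
  n2('ad'): parent n1 fail=0; on 'd' 0 → fail=0;  out ∅∪∅=∅
  n6('bd'): parent n5 fail=0; on 'd' 0 → fail=0;  out ∅∪∅=∅
  n11('bc'): parent n5 fail=0; on 'c' 0 → fail=13;  out ∅∪∅=∅
  n14('ca'): parent n13 fail=0; on 'a' 0 → fail=1;  out ∅∪∅=∅
  n19('ea'): parent n18 fail=0; on 'a' 0 → fail=1;  out {4}∪∅={4}
  n3('ade'): parent n2 fail=0; on 'e' 0 → fail=18;  out ∅∪∅=∅
  n7('bdc'): parent n6 fail=0; on 'c' 0 → fail=13;  out ∅∪∅=∅
  n12('bcd'): parent n11 fail=13; on 'd' 13→0 → fail=0;  out {2}∪∅={2}
  n15('cac'): parent n14 fail=1; on 'c' 1→0 → fail=13;  out ∅∪∅=∅
  n4('adea'): parent n3 fail=18; on 'a' 18 → fail=19;  out {0}∪{4}={0,4}
  n8('bdca'): parent n7 fail=13; on 'a' 13 → fail=14;  out ∅∪∅=∅
  n16('cacb'): parent n15 fail=13; on 'b' 13→0 → fail=5;  out ∅∪∅=∅
  n9('bdcaa'): parent n8 fail=14; on 'a' 14→1→0 → fail=1;  out ∅∪∅=∅
  n17('cacbb'): parent n16 fail=5; on 'b' 5→0 → fail=5;  out {3}∪∅={3}
  n10('bdcaad'): parent n9 fail=1; on 'd' 1 → fail=2;  out {1}∪∅={1}

Scan:
pos 0 'c': at 13
pos 1 'c': at 13 (via fail)
pos 2 'b': at 5 (via fail)
pos 3 'd': at 6
pos 4 'b': at 5 (via fail)
pos 5 'c': at 11
pos 6 'b': at 5 (via fail)
pos 7 'd': at 6
pos 8 'c': at 7
pos 9 'a': at 8
pos 10 'a': at 9
pos 11 'd': at 10  → match P1@[6:11]
pos 12 'a': at 1 (via fail)
pos 13 'c': at 13 (via fail)
pos 14 'a': at 14
pos 15 'c': at 15
pos 16 'a': at 14 (via fail)
pos 17 'c': at 15
pos 18 'a': at 14 (via fail)
pos 19 'c': at 15
pos 20 'b': at 16
pos 21 'b': at 17  → match P3@[17:21]
pos 22 'e': at 18 (via fail)
pos 23 'b': at 5 (via fail)
pos 24 'e': at 18 (via fail)
pos 25 'a': at 19  → match P4@[24:25]
pos 26 'b': at 5 (via fail)
pos 27 'a': at 1 (via fail)
pos 28 'd': at 2
pos 29 'e': at 3
pos 30 'a': at 4  → match P0@[27:30],P4@[29:30]
pos 31 'a': at 1 (via fail)
pos 32 'b': at 5 (via fail)

All matches (sorted): [[11,1],[21,3],[25,4],[30,0],[30,4]]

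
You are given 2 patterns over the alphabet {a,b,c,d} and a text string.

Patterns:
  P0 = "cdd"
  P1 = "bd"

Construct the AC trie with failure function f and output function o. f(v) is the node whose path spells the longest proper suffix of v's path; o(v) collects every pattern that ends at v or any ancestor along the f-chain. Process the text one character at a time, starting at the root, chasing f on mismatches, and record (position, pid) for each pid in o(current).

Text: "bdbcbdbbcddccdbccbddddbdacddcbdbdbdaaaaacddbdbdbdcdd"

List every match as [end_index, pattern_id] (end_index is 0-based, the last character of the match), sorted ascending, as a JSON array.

Build automaton:
Trie nodes:
  n0 'ε': b→4 c→1
  n1 'c': d→2
  n2 'cd': d→3
  n3 'cdd': ·  ←P0
  n4 'b': d→5
  n5 'bd': ·  ←P1

BFS fail/out derivation:
  fail(1) 'c': from fail(0)=0 chase 'c': 0 ⇒ 0;  out=∅∪out(0)=∅
  fail(4) 'b': from fail(0)=0 chase 'b': 0 ⇒ 0;  out=∅∪out(0)=∅
  fail(2) 'cd': from fail(1)=0 chase 'd': 0 ⇒ 0;  out=∅∪out(0)=∅
  fail(5) 'bd': from fail(4)=0 chase 'd': 0 ⇒ 0;  out={1}∪out(0)={1}
  fail(3) 'cdd': from fail(2)=0 chase 'd': 0 ⇒ 0;  out={0}∪out(0)={0}

Scan:
[0] read 'b'  n0⇒n4
[1] read 'd'  n4⇒n5  → match P1@[0:1]
[2] read 'b'  n5⇒n4 (fail-walked)
[3] read 'c'  n4⇒n1 (fail-walked)
[4] read 'b'  n1⇒n4 (fail-walked)
[5] read 'd'  n4⇒n5  → match P1@[4:5]
[6] read 'b'  n5⇒n4 (fail-walked)
[7] read 'b'  n4⇒n4 (fail-walked)
[8] read 'c'  n4⇒n1 (fail-walked)
[9] read 'd'  n1⇒n2
[10] read 'd'  n2⇒n3  → match P0@[8:10]
[11] read 'c'  n3⇒n1 (fail-walked)
[12] read 'c'  n1⇒n1 (fail-walked)
[13] read 'd'  n1⇒n2
[14] read 'b'  n2⇒n4 (fail-walked)
[15] read 'c'  n4⇒n1 (fail-walked)
[16] read 'c'  n1⇒n1 (fail-walked)
[17] read 'b'  n1⇒n4 (fail-walked)
[18] read 'd'  n4⇒n5  → match P1@[17:18]
[19] read 'd'  n5⇒n0 (fail-walked)
[20] read 'd'  n0⇒n0
[21] read 'd'  n0⇒n0
[22] read 'b'  n0⇒n4
[23] read 'd'  n4⇒n5  → match P1@[22:23]
[24] read 'a'  n5⇒n0 (fail-walked)
[25] read 'c'  n0⇒n1
[26] read 'd'  n1⇒n2
[27] read 'd'  n2⇒n3  → match P0@[25:27]
[28] read 'c'  n3⇒n1 (fail-walked)
[29] read 'b'  n1⇒n4 (fail-walked)
[30] read 'd'  n4⇒n5  → match P1@[29:30]
[31] read 'b'  n5⇒n4 (fail-walked)
[32] read 'd'  n4⇒n5  → match P1@[31:32]
[33] read 'b'  n5⇒n4 (fail-walked)
[34] read 'd'  n4⇒n5  → match P1@[33:34]
[35] read 'a'  n5⇒n0 (fail-walked)
[36] read 'a'  n0⇒n0
[37] read 'a'  n0⇒n0
[38] read 'a'  n0⇒n0
[39] read 'a'  n0⇒n0
[40] read 'c'  n0⇒n1
[41] read 'd'  n1⇒n2
[42] read 'd'  n2⇒n3  → match P0@[40:42]
[43] read 'b'  n3⇒n4 (fail-walked)
[44] read 'd'  n4⇒n5  → match P1@[43:44]
[45] read 'b'  n5⇒n4 (fail-walked)
[46] read 'd'  n4⇒n5  → match P1@[45:46]
[47] read 'b'  n5⇒n4 (fail-walked)
[48] read 'd'  n4⇒n5  → match P1@[47:48]
[49] read 'c'  n5⇒n1 (fail-walked)
[50] read 'd'  n1⇒n2
[51] read 'd'  n2⇒n3  → match P0@[49:51]

All matches (sorted): [[1,1],[5,1],[10,0],[18,1],[23,1],[27,0],[30,1],[32,1],[34,1],[42,0],[44,1],[46,1],[48,1],[51,0]]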